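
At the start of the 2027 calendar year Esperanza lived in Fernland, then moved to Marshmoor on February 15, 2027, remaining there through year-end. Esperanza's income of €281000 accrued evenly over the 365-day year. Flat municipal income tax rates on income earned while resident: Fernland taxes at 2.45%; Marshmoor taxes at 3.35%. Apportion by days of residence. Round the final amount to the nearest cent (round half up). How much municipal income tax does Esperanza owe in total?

€9101.71

Fernland, January 1 – February 14, 2027: 45 days → €281000 × 2.45% × 45/365 = €848.7740
Marshmoor, February 15 – December 31, 2027: 320 days → €281000 × 3.35% × 320/365 = €8252.9315
Total = €9101.7055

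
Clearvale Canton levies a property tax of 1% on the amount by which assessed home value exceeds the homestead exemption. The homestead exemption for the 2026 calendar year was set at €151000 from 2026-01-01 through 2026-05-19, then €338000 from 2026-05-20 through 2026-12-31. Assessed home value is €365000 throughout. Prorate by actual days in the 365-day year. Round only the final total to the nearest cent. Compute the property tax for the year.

€982.14

2026-01-01 to 2026-05-19: 139 days, exemption €151000 → (€365000 − €151000) × 1% × 139/365 = €814.9589
2026-05-20 to 2026-12-31: 226 days, exemption €338000 → (€365000 − €338000) × 1% × 226/365 = €167.1781
Total = €982.1370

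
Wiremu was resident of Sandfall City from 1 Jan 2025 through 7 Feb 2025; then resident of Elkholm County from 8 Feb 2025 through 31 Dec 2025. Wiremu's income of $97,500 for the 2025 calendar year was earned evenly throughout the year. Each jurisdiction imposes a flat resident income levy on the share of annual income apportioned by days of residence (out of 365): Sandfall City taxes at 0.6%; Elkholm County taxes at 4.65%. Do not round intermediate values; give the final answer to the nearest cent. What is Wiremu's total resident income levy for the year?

Sandfall City, 1 Jan – 7 Feb 2025: 38 days → $97,500 × 0.6% × 38/365 = $60.9041
Elkholm County, 8 Feb – 31 Dec 2025: 327 days → $97,500 × 4.65% × 327/365 = $4,061.7432
Total = $4,122.6473

$4,122.65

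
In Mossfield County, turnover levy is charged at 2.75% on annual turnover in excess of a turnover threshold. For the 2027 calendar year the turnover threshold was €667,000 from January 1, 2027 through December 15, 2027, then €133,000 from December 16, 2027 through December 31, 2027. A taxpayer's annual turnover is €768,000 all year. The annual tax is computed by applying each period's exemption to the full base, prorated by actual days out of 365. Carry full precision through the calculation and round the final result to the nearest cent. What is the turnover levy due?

€3,421.23

January 1 – December 15, 2027: 349 days, exemption €667,000 → (€768,000 − €667,000) × 2.75% × 349/365 = €2,655.7466
December 16 – December 31, 2027: 16 days, exemption €133,000 → (€768,000 − €133,000) × 2.75% × 16/365 = €765.4795
Total = €3,421.2260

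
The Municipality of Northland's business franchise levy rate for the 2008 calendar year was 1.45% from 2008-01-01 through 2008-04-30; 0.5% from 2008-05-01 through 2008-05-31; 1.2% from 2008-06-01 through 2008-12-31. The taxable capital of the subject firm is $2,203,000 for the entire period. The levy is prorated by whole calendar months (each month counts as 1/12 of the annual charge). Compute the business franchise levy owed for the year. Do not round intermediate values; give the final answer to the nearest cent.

2008-01-01 to 2008-04-30: 4 months at 1.45% → $2,203,000 × 1.45% × 4/12 = $10,647.8333
2008-05-01 to 2008-05-31: 1 month at 0.5% → $2,203,000 × 0.5% × 1/12 = $917.9167
2008-06-01 to 2008-12-31: 7 months at 1.2% → $2,203,000 × 1.2% × 7/12 = $15,421.0000
Total = $26,986.7500

$26,986.75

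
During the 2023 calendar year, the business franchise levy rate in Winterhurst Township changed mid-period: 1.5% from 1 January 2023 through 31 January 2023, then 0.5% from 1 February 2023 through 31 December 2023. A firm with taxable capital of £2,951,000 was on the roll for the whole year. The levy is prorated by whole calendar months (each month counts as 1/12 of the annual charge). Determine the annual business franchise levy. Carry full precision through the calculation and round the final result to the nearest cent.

1 January – 31 January 2023: 1 month at 1.5% → £2,951,000 × 1.5% × 1/12 = £3,688.7500
1 February – 31 December 2023: 11 months at 0.5% → £2,951,000 × 0.5% × 11/12 = £13,525.4167
Total = £17,214.1667

£17,214.17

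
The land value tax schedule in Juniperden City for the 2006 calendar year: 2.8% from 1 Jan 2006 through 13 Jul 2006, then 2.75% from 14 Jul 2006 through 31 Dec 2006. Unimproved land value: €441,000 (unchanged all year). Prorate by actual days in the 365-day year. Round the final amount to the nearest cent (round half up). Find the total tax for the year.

1 Jan – 13 Jul 2006: 194 days at 2.8% → €441,000 × 2.8% × 194/365 = €6,563.0466
14 Jul – 31 Dec 2006: 171 days at 2.75% → €441,000 × 2.75% × 171/365 = €5,681.6507
Total = €12,244.6973

€12,244.70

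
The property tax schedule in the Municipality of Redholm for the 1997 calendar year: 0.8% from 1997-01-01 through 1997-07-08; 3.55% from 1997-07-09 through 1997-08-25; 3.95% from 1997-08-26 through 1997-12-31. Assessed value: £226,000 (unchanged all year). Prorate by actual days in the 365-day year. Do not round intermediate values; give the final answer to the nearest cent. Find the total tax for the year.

£5,121.84

1997-01-01 to 1997-07-08: 189 days at 0.8% → £226,000 × 0.8% × 189/365 = £936.1973
1997-07-09 to 1997-08-25: 48 days at 3.55% → £226,000 × 3.55% × 48/365 = £1,055.0795
1997-08-26 to 1997-12-31: 128 days at 3.95% → £226,000 × 3.95% × 128/365 = £3,130.5644
Total = £5,121.8411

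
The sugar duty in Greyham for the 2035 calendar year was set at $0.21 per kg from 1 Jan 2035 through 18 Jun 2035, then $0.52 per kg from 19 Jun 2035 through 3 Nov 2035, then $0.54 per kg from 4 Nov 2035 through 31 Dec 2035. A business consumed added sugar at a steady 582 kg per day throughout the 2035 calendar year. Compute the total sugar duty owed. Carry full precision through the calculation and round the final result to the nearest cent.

$80,647.74

1 Jan – 18 Jun 2035: 169 days × 582 kg/day = 98,358 kg at $0.21/kg → $20,655.18
19 Jun – 3 Nov 2035: 138 days × 582 kg/day = 80,316 kg at $0.52/kg → $41,764.32
4 Nov – 31 Dec 2035: 58 days × 582 kg/day = 33,756 kg at $0.54/kg → $18,228.24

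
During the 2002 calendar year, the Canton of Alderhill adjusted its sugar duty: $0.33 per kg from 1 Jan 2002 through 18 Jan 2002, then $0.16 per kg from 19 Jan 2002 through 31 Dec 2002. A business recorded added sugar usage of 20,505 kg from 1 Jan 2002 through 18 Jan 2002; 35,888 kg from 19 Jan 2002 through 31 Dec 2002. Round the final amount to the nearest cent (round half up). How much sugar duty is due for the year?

1 Jan – 18 Jan 2002: 20,505 kg at $0.33/kg → $6766.65
19 Jan – 31 Dec 2002: 35,888 kg at $0.16/kg → $5742.08

$12508.73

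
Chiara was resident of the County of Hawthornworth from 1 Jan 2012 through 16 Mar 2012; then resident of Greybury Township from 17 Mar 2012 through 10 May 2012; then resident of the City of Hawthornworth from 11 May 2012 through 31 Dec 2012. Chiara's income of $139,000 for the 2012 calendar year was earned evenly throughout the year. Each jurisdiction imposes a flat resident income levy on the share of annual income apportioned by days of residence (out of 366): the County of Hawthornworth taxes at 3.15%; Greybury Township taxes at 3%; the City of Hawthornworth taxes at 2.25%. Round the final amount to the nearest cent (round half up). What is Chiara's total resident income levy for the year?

$3,543.93

The County of Hawthornworth, 1 Jan – 16 Mar 2012: 76 days → $139,000 × 3.15% × 76/366 = $909.1967
Greybury Township, 17 Mar – 10 May 2012: 55 days → $139,000 × 3% × 55/366 = $626.6393
The City of Hawthornworth, 11 May – 31 Dec 2012: 235 days → $139,000 × 2.25% × 235/366 = $2,008.0943
Total = $3,543.9303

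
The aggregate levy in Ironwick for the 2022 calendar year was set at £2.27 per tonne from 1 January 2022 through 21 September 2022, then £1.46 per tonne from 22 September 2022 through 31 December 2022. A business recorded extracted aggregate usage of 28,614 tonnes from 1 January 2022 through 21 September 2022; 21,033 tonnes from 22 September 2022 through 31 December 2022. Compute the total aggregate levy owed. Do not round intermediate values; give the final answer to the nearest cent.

1 January – 21 September 2022: 28,614 tonnes at £2.27/tonne → £64953.78
22 September – 31 December 2022: 21,033 tonnes at £1.46/tonne → £30708.18

£95661.96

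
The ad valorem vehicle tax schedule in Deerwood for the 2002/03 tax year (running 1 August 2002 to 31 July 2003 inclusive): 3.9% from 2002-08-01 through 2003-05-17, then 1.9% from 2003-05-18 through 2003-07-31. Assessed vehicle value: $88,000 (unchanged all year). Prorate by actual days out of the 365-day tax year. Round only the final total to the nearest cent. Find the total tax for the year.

$3,070.36

2002-08-01 to 2003-05-17: 290 days at 3.9% → $88,000 × 3.9% × 290/365 = $2,726.7945
2003-05-18 to 2003-07-31: 75 days at 1.9% → $88,000 × 1.9% × 75/365 = $343.5616
Total = $3,070.3562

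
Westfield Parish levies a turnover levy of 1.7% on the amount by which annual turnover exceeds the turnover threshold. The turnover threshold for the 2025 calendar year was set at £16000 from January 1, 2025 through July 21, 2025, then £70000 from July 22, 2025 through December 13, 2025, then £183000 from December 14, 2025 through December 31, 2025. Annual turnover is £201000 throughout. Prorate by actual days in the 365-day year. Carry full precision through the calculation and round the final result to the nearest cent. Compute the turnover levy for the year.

January 1 – July 21, 2025: 202 days, exemption £16000 → (£201000 − £16000) × 1.7% × 202/365 = £1740.5205
July 22 – December 13, 2025: 145 days, exemption £70000 → (£201000 − £70000) × 1.7% × 145/365 = £884.6986
December 14 – December 31, 2025: 18 days, exemption £183000 → (£201000 − £183000) × 1.7% × 18/365 = £15.0904
Total = £2640.3096

£2640.31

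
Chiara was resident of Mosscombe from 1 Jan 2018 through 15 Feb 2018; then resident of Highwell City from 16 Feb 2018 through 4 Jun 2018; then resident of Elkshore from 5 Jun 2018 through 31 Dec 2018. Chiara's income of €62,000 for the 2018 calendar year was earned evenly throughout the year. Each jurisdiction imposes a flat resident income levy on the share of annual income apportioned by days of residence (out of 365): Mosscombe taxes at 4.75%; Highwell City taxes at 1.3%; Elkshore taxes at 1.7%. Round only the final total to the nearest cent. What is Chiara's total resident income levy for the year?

Mosscombe, 1 Jan – 15 Feb 2018: 46 days → €62,000 × 4.75% × 46/365 = €371.1507
Highwell City, 16 Feb – 4 Jun 2018: 109 days → €62,000 × 1.3% × 109/365 = €240.6959
Elkshore, 5 Jun – 31 Dec 2018: 210 days → €62,000 × 1.7% × 210/365 = €606.4110
Total = €1,218.2575

€1,218.26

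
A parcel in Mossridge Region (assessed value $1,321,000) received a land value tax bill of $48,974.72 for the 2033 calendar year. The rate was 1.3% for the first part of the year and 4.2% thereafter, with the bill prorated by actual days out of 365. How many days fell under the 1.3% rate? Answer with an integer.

62 days

Let d = days at the first rate; then 365 − d days at the second rate.
$1,321,000 × [1.3%·d + 4.2%·(365−d)] / 365 = $48,974.72
Solving gives d = 62, so the new rate took effect on 4 March 2033.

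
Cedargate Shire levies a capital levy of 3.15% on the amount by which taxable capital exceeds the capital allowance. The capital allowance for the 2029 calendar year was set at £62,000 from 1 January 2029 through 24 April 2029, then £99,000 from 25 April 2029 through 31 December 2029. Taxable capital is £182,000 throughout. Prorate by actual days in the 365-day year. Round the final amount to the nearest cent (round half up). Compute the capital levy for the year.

£2,978.52

1 January – 24 April 2029: 114 days, exemption £62,000 → (£182,000 − £62,000) × 3.15% × 114/365 = £1,180.6027
25 April – 31 December 2029: 251 days, exemption £99,000 → (£182,000 − £99,000) × 3.15% × 251/365 = £1,797.9164
Total = £2,978.5192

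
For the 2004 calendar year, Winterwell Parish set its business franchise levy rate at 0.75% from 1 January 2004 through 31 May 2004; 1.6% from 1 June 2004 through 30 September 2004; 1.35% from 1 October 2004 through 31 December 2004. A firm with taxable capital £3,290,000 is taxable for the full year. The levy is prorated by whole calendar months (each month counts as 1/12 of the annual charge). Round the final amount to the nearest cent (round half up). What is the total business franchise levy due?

1 January – 31 May 2004: 5 months at 0.75% → £3,290,000 × 0.75% × 5/12 = £10,281.2500
1 June – 30 September 2004: 4 months at 1.6% → £3,290,000 × 1.6% × 4/12 = £17,546.6667
1 October – 31 December 2004: 3 months at 1.35% → £3,290,000 × 1.35% × 3/12 = £11,103.7500
Total = £38,931.6667

£38,931.67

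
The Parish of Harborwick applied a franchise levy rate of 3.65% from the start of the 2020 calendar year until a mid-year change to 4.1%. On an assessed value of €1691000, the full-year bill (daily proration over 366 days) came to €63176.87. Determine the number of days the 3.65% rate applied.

296 days

Let d = days at the first rate; then 366 − d days at the second rate.
€1691000 × [3.65%·d + 4.1%·(366−d)] / 366 = €63176.87
Solving gives d = 296, so the new rate took effect on 23 Oct 2020.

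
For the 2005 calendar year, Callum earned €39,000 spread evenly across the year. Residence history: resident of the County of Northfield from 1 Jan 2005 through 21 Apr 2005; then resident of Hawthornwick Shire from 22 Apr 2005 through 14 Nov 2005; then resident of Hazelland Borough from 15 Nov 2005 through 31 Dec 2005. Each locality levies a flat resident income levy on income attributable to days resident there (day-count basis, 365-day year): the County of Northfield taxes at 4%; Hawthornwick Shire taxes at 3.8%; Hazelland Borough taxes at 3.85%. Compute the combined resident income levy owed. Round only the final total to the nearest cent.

The County of Northfield, 1 Jan – 21 Apr 2005: 111 days → €39,000 × 4% × 111/365 = €474.4110
Hawthornwick Shire, 22 Apr – 14 Nov 2005: 207 days → €39,000 × 3.8% × 207/365 = €840.4767
Hazelland Borough, 15 Nov – 31 Dec 2005: 47 days → €39,000 × 3.85% × 47/365 = €193.3438
Total = €1,508.2315

€1,508.23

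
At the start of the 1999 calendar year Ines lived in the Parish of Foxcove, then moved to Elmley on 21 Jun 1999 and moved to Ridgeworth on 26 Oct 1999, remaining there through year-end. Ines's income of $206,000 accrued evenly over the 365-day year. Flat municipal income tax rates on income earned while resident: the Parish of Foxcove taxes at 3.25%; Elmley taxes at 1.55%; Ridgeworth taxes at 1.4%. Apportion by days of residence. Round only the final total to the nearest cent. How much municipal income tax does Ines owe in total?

The Parish of Foxcove, 1 Jan – 20 Jun 1999: 171 days → $206,000 × 3.25% × 171/365 = $3,136.5616
Elmley, 21 Jun – 25 Oct 1999: 127 days → $206,000 × 1.55% × 127/365 = $1,110.9890
Ridgeworth, 26 Oct – 31 Dec 1999: 67 days → $206,000 × 1.4% × 67/365 = $529.3918
Total = $4,776.9425

$4,776.94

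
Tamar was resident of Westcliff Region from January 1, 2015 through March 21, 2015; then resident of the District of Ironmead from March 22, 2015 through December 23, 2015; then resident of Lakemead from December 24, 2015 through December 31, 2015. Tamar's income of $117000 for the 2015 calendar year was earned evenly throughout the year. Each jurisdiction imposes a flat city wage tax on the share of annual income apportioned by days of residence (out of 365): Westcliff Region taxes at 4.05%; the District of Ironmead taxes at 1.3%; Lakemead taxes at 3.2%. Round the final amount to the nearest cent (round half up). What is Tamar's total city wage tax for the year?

$2274.93

Westcliff Region, January 1 – March 21, 2015: 80 days → $117000 × 4.05% × 80/365 = $1038.5753
The District of Ironmead, March 22 – December 23, 2015: 277 days → $117000 × 1.3% × 277/365 = $1154.2932
Lakemead, December 24 – December 31, 2015: 8 days → $117000 × 3.2% × 8/365 = $82.0603
Total = $2274.9288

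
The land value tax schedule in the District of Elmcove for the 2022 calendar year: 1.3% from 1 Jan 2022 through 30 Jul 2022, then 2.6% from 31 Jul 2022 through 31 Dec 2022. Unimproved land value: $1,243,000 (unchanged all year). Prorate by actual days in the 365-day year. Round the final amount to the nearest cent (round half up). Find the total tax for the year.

$22,976.77

1 Jan – 30 Jul 2022: 211 days at 1.3% → $1,243,000 × 1.3% × 211/365 = $9,341.2301
31 Jul – 31 Dec 2022: 154 days at 2.6% → $1,243,000 × 2.6% × 154/365 = $13,635.5397
Total = $22,976.7699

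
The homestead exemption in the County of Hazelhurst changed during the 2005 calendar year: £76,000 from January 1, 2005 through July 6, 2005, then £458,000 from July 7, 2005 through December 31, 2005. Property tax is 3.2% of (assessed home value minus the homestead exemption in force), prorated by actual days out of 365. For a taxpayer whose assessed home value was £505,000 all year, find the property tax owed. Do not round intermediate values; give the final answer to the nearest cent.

January 1 – July 6, 2005: 187 days, exemption £76,000 → (£505,000 − £76,000) × 3.2% × 187/365 = £7,033.2493
July 7 – December 31, 2005: 178 days, exemption £458,000 → (£505,000 − £458,000) × 3.2% × 178/365 = £733.4575
Total = £7,766.7068

£7,766.71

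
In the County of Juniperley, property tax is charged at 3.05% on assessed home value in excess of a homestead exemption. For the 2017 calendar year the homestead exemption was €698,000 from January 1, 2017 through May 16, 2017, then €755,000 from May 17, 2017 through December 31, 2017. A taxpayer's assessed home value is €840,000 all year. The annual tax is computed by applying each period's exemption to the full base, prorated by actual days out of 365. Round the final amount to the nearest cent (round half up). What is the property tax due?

€3,240.27

January 1 – May 16, 2017: 136 days, exemption €698,000 → (€840,000 − €698,000) × 3.05% × 136/365 = €1,613.7425
May 17 – December 31, 2017: 229 days, exemption €755,000 → (€840,000 − €755,000) × 3.05% × 229/365 = €1,626.5274
Total = €3,240.2699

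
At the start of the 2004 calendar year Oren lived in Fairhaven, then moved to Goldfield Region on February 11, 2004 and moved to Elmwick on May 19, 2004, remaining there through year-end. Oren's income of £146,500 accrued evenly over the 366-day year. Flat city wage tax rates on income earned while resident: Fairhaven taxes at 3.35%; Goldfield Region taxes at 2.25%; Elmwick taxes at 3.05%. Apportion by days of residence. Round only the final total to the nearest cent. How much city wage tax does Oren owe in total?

£4,203.67

Fairhaven, January 1 – February 10, 2004: 41 days → £146,500 × 3.35% × 41/366 = £549.7753
Goldfield Region, February 11 – May 18, 2004: 98 days → £146,500 × 2.25% × 98/366 = £882.6025
Elmwick, May 19 – December 31, 2004: 227 days → £146,500 × 3.05% × 227/366 = £2,771.2917
Total = £4,203.6694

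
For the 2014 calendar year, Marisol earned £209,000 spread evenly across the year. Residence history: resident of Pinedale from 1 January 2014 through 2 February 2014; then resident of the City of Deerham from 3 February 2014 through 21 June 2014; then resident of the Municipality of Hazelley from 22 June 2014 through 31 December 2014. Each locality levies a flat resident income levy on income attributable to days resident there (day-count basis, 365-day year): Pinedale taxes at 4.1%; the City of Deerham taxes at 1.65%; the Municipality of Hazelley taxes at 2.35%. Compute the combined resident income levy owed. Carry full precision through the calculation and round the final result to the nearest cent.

£4,685.04

Pinedale, 1 January – 2 February 2014: 33 days → £209,000 × 4.1% × 33/365 = £774.7315
The City of Deerham, 3 February – 21 June 2014: 139 days → £209,000 × 1.65% × 139/365 = £1,313.2644
The Municipality of Hazelley, 22 June – 31 December 2014: 193 days → £209,000 × 2.35% × 193/365 = £2,597.0397
Total = £4,685.0356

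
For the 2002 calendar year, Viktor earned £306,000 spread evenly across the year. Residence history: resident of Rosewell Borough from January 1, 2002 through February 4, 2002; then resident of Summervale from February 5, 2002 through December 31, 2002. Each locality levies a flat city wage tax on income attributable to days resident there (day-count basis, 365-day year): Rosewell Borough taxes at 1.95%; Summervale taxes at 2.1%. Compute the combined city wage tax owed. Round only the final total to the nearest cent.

Rosewell Borough, January 1 – February 4, 2002: 35 days → £306,000 × 1.95% × 35/365 = £572.1781
Summervale, February 5 – December 31, 2002: 330 days → £306,000 × 2.1% × 330/365 = £5,809.8082
Total = £6,381.9863

£6,381.99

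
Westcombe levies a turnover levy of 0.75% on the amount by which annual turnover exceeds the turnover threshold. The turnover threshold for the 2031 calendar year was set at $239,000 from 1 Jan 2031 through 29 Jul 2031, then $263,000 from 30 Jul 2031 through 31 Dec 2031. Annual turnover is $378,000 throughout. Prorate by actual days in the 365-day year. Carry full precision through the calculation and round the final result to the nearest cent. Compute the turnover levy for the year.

1 Jan – 29 Jul 2031: 210 days, exemption $239,000 → ($378,000 − $239,000) × 0.75% × 210/365 = $599.7945
30 Jul – 31 Dec 2031: 155 days, exemption $263,000 → ($378,000 − $263,000) × 0.75% × 155/365 = $366.2671
Total = $966.0616

$966.06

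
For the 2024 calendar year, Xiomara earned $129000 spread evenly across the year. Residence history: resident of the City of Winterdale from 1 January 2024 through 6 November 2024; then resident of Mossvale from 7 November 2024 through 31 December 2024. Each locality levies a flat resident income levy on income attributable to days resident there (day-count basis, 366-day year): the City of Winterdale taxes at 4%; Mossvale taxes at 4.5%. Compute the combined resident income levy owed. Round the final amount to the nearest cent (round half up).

$5256.93

The City of Winterdale, 1 January – 6 November 2024: 311 days → $129000 × 4% × 311/366 = $4384.5902
Mossvale, 7 November – 31 December 2024: 55 days → $129000 × 4.5% × 55/366 = $872.3361
Total = $5256.9262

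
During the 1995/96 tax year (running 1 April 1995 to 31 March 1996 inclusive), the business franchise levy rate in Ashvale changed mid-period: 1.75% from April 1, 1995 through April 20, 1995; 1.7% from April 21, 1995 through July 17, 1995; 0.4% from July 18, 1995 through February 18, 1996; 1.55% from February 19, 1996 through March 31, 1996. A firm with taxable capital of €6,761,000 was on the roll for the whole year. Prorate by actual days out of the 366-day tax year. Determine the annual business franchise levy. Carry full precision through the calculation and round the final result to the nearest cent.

€62,086.67

April 1 – April 20, 1995: 20 days at 1.75% → €6,761,000 × 1.75% × 20/366 = €6,465.4372
April 21 – July 17, 1995: 88 days at 1.7% → €6,761,000 × 1.7% × 88/366 = €27,635.1257
July 18, 1995 – February 18, 1996: 216 days at 0.4% → €6,761,000 × 0.4% × 216/366 = €15,960.3934
February 19 – March 31, 1996: 42 days at 1.55% → €6,761,000 × 1.55% × 42/366 = €12,025.7131
Total = €62,086.6694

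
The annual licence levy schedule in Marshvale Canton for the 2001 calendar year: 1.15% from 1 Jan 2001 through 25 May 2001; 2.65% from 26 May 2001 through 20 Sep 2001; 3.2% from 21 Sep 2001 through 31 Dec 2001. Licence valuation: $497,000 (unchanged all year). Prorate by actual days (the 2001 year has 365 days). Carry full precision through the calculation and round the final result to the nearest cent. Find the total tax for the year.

1 Jan – 25 May 2001: 145 days at 1.15% → $497,000 × 1.15% × 145/365 = $2,270.5411
26 May – 20 Sep 2001: 118 days at 2.65% → $497,000 × 2.65% × 118/365 = $4,257.8603
21 Sep – 31 Dec 2001: 102 days at 3.2% → $497,000 × 3.2% × 102/365 = $4,444.4055
Total = $10,972.8068

$10,972.81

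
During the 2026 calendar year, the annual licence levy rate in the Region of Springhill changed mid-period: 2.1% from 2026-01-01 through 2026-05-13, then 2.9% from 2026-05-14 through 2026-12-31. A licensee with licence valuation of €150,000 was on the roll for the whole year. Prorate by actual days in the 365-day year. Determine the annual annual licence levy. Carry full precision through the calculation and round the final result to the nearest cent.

€3,912.74

2026-01-01 to 2026-05-13: 133 days at 2.1% → €150,000 × 2.1% × 133/365 = €1,147.8082
2026-05-14 to 2026-12-31: 232 days at 2.9% → €150,000 × 2.9% × 232/365 = €2,764.9315
Total = €3,912.7397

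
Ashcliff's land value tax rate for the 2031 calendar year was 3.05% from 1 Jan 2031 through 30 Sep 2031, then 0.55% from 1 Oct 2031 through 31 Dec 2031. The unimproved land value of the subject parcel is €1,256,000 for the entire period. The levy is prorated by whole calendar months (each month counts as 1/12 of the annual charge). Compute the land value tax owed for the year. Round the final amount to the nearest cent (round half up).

€30,458.00

1 Jan – 30 Sep 2031: 9 months at 3.05% → €1,256,000 × 3.05% × 9/12 = €28,731.0000
1 Oct – 31 Dec 2031: 3 months at 0.55% → €1,256,000 × 0.55% × 3/12 = €1,727.0000
Total = €30,458.0000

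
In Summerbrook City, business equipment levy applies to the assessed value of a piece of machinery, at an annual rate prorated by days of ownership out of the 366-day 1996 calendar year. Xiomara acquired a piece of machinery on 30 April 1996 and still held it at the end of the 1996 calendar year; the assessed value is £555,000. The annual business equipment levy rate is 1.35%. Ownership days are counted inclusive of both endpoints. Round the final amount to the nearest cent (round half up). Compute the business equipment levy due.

£5,035.94

Days held (30 April – 31 December 1996): 246 out of 366
Tax = £555,000 × 1.35% × 246/366 = £5,035.9426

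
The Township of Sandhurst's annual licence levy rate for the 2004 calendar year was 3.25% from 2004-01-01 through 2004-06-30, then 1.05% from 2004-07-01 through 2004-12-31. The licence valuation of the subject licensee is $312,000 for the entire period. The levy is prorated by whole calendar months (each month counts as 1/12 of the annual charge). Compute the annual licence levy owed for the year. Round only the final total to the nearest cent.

$6,708.00

2004-01-01 to 2004-06-30: 6 months at 3.25% → $312,000 × 3.25% × 6/12 = $5,070.0000
2004-07-01 to 2004-12-31: 6 months at 1.05% → $312,000 × 1.05% × 6/12 = $1,638.0000
Total = $6,708.0000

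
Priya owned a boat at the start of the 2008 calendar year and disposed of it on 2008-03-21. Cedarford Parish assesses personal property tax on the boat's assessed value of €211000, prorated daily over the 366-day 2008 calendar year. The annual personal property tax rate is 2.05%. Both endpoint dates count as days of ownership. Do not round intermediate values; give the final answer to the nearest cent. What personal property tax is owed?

Days held (2008-01-01 to 2008-03-21): 81 out of 366
Tax = €211000 × 2.05% × 81/366 = €957.2828

€957.28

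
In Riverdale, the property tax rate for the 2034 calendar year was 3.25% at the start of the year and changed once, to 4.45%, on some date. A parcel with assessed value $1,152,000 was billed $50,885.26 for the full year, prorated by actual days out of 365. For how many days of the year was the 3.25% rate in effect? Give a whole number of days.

Let d = days at the first rate; then 365 − d days at the second rate.
$1,152,000 × [3.25%·d + 4.45%·(365−d)] / 365 = $50,885.26
Solving gives d = 10, so the new rate took effect on 11 January 2034.

10 days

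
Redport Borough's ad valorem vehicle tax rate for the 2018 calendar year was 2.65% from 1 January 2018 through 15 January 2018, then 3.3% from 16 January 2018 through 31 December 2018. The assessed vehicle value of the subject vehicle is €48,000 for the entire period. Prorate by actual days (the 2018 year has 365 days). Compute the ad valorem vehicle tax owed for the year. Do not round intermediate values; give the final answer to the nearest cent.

1 January – 15 January 2018: 15 days at 2.65% → €48,000 × 2.65% × 15/365 = €52.2740
16 January – 31 December 2018: 350 days at 3.3% → €48,000 × 3.3% × 350/365 = €1,518.9041
Total = €1,571.1781

€1,571.18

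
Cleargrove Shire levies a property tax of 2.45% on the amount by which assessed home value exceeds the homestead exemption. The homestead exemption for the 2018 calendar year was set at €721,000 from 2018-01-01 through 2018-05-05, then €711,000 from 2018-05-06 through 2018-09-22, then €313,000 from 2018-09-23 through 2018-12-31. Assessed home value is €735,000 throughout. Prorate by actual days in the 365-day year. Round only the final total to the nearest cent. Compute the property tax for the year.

2018-01-01 to 2018-05-05: 125 days, exemption €721,000 → (€735,000 − €721,000) × 2.45% × 125/365 = €117.4658
2018-05-06 to 2018-09-22: 140 days, exemption €711,000 → (€735,000 − €711,000) × 2.45% × 140/365 = €225.5342
2018-09-23 to 2018-12-31: 100 days, exemption €313,000 → (€735,000 − €313,000) × 2.45% × 100/365 = €2,832.6027
Total = €3,175.6027

€3,175.60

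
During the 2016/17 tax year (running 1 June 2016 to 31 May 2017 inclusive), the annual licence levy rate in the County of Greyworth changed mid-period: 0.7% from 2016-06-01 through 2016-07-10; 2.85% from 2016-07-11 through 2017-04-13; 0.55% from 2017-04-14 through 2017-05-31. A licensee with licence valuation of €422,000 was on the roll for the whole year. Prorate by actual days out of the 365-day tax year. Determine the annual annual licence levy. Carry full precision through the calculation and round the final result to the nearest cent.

2016-06-01 to 2016-07-10: 40 days at 0.7% → €422,000 × 0.7% × 40/365 = €323.7260
2016-07-11 to 2017-04-13: 277 days at 2.85% → €422,000 × 2.85% × 277/365 = €9,127.3397
2017-04-14 to 2017-05-31: 48 days at 0.55% → €422,000 × 0.55% × 48/365 = €305.2274
Total = €9,756.2932

€9,756.29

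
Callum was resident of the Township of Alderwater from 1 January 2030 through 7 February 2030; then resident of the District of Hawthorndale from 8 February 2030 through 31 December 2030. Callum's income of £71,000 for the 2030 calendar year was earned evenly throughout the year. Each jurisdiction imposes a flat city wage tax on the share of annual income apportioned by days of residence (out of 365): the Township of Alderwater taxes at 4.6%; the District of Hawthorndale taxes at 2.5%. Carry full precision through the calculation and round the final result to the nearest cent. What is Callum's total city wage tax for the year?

The Township of Alderwater, 1 January – 7 February 2030: 38 days → £71,000 × 4.6% × 38/365 = £340.0219
The District of Hawthorndale, 8 February – 31 December 2030: 327 days → £71,000 × 2.5% × 327/365 = £1,590.2055
Total = £1,930.2274

£1,930.23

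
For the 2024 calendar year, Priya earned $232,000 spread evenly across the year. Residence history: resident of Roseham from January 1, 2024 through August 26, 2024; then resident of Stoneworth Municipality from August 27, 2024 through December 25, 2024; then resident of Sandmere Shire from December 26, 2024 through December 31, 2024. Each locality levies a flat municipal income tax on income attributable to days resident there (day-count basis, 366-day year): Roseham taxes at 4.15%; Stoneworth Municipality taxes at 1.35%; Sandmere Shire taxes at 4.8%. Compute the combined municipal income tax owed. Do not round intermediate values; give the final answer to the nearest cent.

$7,505.14

Roseham, January 1 – August 26, 2024: 239 days → $232,000 × 4.15% × 239/366 = $6,287.1366
Stoneworth Municipality, August 27 – December 25, 2024: 121 days → $232,000 × 1.35% × 121/366 = $1,035.4426
Sandmere Shire, December 26 – December 31, 2024: 6 days → $232,000 × 4.8% × 6/366 = $182.5574
Total = $7,505.1366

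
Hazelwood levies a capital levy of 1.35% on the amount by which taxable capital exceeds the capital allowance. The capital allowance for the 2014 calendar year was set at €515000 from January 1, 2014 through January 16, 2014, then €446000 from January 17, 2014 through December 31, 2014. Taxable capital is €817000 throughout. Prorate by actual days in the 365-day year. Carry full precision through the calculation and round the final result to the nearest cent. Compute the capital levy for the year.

January 1 – January 16, 2014: 16 days, exemption €515000 → (€817000 − €515000) × 1.35% × 16/365 = €178.7178
January 17 – December 31, 2014: 349 days, exemption €446000 → (€817000 − €446000) × 1.35% × 349/365 = €4788.9493
Total = €4967.6671

€4967.67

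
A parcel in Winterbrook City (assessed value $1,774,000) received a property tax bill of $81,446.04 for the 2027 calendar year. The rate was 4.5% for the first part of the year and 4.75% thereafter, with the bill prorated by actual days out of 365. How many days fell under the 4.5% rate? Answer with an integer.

Let d = days at the first rate; then 365 − d days at the second rate.
$1,774,000 × [4.5%·d + 4.75%·(365−d)] / 365 = $81,446.04
Solving gives d = 232, so the new rate took effect on 21 August 2027.

232 days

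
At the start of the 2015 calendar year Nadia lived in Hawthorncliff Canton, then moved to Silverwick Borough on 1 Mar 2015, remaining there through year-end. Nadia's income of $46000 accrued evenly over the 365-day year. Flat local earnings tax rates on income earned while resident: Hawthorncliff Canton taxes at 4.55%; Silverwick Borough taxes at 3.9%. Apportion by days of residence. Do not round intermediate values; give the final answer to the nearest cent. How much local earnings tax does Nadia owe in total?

Hawthorncliff Canton, 1 Jan – 28 Feb 2015: 59 days → $46000 × 4.55% × 59/365 = $338.3205
Silverwick Borough, 1 Mar – 31 Dec 2015: 306 days → $46000 × 3.9% × 306/365 = $1504.0110
Total = $1842.3315

$1842.33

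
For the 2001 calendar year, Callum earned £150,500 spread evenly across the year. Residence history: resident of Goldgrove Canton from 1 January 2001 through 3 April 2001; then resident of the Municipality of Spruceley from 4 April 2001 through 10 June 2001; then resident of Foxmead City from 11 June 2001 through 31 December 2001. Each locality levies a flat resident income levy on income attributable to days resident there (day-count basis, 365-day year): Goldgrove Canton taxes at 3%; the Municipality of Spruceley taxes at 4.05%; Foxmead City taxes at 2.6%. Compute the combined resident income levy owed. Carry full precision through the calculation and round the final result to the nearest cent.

Goldgrove Canton, 1 January – 3 April 2001: 93 days → £150,500 × 3% × 93/365 = £1,150.3973
The Municipality of Spruceley, 4 April – 10 June 2001: 68 days → £150,500 × 4.05% × 68/365 = £1,135.5534
Foxmead City, 11 June – 31 December 2001: 204 days → £150,500 × 2.6% × 204/365 = £2,186.9918
Total = £4,472.9425

£4,472.94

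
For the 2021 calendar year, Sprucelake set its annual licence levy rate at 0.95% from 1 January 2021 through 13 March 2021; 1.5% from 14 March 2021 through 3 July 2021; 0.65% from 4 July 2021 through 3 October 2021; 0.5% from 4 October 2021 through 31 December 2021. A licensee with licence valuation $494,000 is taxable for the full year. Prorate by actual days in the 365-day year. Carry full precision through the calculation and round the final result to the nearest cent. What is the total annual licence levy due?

1 January – 13 March 2021: 72 days at 0.95% → $494,000 × 0.95% × 72/365 = $925.7425
14 March – 3 July 2021: 112 days at 1.5% → $494,000 × 1.5% × 112/365 = $2,273.7534
4 July – 3 October 2021: 92 days at 0.65% → $494,000 × 0.65% × 92/365 = $809.3479
4 October – 31 December 2021: 89 days at 0.5% → $494,000 × 0.5% × 89/365 = $602.2740
Total = $4,611.1178

$4,611.12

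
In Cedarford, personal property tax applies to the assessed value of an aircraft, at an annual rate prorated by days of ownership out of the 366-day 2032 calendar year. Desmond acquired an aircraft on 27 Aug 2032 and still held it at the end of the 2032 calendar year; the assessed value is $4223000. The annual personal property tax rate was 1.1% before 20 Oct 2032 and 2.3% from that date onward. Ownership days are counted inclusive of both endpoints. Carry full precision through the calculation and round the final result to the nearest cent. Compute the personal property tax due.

$26226.45

27 Aug – 19 Oct 2032: 54 days at 1.1% → $4223000 × 1.1% × 54/366 = $6853.7213
20 Oct – 31 Dec 2032: 73 days at 2.3% → $4223000 × 2.3% × 73/366 = $19372.7240
Total = $26226.4454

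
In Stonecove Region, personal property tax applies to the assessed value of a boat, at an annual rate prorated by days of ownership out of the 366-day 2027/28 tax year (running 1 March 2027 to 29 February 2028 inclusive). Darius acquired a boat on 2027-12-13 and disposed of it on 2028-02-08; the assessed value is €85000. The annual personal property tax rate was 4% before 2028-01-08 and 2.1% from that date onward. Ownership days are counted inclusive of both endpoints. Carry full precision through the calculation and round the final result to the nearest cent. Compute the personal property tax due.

€397.60

2027-12-13 to 2028-01-07: 26 days at 4% → €85000 × 4% × 26/366 = €241.5301
2028-01-08 to 2028-02-08: 32 days at 2.1% → €85000 × 2.1% × 32/366 = €156.0656
Total = €397.5956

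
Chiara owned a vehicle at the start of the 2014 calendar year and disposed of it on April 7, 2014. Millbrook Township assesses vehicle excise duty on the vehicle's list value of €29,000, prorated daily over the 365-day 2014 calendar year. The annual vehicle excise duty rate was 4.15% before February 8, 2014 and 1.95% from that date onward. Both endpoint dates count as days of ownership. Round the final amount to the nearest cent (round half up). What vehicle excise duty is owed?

€216.71

January 1 – February 7, 2014: 38 days at 4.15% → €29,000 × 4.15% × 38/365 = €125.2959
February 8 – April 7, 2014: 59 days at 1.95% → €29,000 × 1.95% × 59/365 = €91.4096
Total = €216.7055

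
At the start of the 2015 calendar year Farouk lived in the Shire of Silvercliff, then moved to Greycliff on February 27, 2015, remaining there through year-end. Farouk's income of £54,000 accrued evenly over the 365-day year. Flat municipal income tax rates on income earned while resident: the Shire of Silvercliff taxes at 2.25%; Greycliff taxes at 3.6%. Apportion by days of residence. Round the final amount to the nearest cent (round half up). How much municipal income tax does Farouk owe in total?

The Shire of Silvercliff, January 1 – February 26, 2015: 57 days → £54,000 × 2.25% × 57/365 = £189.7397
Greycliff, February 27 – December 31, 2015: 308 days → £54,000 × 3.6% × 308/365 = £1,640.4164
Total = £1,830.1562

£1,830.16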